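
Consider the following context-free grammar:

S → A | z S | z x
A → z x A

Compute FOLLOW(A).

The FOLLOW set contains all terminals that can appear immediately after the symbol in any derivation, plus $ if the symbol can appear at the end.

We compute FOLLOW(A) using the standard algorithm.
FOLLOW(S) starts with {$}.
FIRST(A) = {z}
FIRST(S) = {z}
FOLLOW(A) = {$}
FOLLOW(S) = {$}
Therefore, FOLLOW(A) = {$}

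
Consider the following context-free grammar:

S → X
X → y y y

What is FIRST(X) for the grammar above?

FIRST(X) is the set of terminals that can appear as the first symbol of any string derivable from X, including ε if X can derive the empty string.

We compute FIRST(X) using the standard algorithm.
FIRST(S) = {y}
FIRST(X) = {y}
Therefore, FIRST(X) = {y}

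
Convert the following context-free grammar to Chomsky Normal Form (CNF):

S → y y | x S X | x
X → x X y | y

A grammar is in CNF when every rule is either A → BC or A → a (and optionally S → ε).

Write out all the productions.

TY → y; TX → x; S → x; X → y; S → TY TY; S → TX X0; X0 → S X; X → TX X1; X1 → X TY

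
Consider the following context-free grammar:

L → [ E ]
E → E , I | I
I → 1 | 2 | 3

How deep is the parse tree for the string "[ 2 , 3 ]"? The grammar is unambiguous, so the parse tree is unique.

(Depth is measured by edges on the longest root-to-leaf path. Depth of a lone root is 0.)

4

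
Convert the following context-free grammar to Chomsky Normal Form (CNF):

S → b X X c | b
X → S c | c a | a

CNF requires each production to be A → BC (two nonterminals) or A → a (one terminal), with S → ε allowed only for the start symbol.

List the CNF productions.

TB → b; TC → c; S → b; TA → a; X → a; S → TB X0; X0 → X X1; X1 → X TC; X → S TC; X → TC TA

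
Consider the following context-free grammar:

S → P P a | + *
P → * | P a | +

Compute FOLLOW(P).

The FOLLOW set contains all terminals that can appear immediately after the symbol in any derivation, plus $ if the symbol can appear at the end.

We compute FOLLOW(P) using the standard algorithm.
FOLLOW(S) starts with {$}.
FIRST(P) = {*, +}
FIRST(S) = {*, +}
FOLLOW(P) = {*, +, a}
FOLLOW(S) = {$}
Therefore, FOLLOW(P) = {*, +, a}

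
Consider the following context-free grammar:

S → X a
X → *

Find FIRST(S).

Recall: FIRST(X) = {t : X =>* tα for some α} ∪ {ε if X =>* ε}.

We compute FIRST(S) using the standard algorithm.
FIRST(S) = {*}
FIRST(X) = {*}
Therefore, FIRST(S) = {*}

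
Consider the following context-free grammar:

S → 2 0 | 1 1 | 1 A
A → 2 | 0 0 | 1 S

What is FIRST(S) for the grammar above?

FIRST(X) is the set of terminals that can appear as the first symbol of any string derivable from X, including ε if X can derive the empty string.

We compute FIRST(S) using the standard algorithm.
FIRST(A) = {0, 1, 2}
FIRST(S) = {1, 2}
Therefore, FIRST(S) = {1, 2}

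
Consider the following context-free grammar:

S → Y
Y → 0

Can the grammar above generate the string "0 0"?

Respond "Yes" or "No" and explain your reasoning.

No - no valid derivation exists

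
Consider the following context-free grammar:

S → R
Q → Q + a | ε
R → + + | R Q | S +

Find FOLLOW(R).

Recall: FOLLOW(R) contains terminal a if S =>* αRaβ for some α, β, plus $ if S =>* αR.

We compute FOLLOW(R) using the standard algorithm.
FOLLOW(S) starts with {$}.
FIRST(Q) = {+, ε}
FIRST(R) = {+}
FIRST(S) = {+}
FOLLOW(Q) = {$, +}
FOLLOW(R) = {$, +}
FOLLOW(S) = {$, +}
Therefore, FOLLOW(R) = {$, +}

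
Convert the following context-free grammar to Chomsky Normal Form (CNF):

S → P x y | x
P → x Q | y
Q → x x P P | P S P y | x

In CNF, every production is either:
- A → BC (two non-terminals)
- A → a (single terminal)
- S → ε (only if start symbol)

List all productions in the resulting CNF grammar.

TX → x; TY → y; S → x; P → y; Q → x; S → P X0; X0 → TX TY; P → TX Q; Q → TX X1; X1 → TX X2; X2 → P P; Q → P X3; X3 → S X4; X4 → P TY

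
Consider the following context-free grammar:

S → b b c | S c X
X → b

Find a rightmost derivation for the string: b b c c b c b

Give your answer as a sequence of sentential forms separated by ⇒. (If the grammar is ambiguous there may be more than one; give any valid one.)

S ⇒ S c X ⇒ S c b ⇒ S c X c b ⇒ S c b c b ⇒ b b c c b c b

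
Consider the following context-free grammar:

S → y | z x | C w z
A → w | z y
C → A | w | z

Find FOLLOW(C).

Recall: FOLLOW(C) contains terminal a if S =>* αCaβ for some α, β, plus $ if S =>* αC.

We compute FOLLOW(C) using the standard algorithm.
FOLLOW(S) starts with {$}.
FIRST(A) = {w, z}
FIRST(C) = {w, z}
FIRST(S) = {w, y, z}
FOLLOW(A) = {w}
FOLLOW(C) = {w}
FOLLOW(S) = {$}
Therefore, FOLLOW(C) = {w}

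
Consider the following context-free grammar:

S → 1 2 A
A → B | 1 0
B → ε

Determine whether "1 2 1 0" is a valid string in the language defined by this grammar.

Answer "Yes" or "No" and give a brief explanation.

Yes - a valid derivation exists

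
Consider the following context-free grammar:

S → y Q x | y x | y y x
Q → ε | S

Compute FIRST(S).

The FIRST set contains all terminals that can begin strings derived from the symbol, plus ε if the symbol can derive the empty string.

We compute FIRST(S) using the standard algorithm.
FIRST(Q) = {y, ε}
FIRST(S) = {y}
Therefore, FIRST(S) = {y}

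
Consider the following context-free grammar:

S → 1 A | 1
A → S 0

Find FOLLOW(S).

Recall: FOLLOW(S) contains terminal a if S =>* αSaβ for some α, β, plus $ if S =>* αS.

We compute FOLLOW(S) using the standard algorithm.
FOLLOW(S) starts with {$}.
FIRST(A) = {1}
FIRST(S) = {1}
FOLLOW(A) = {$, 0}
FOLLOW(S) = {$, 0}
Therefore, FOLLOW(S) = {$, 0}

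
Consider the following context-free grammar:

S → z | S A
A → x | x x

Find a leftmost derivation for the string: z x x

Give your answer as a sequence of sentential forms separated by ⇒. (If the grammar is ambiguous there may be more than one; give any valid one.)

S ⇒ S A ⇒ z A ⇒ z x x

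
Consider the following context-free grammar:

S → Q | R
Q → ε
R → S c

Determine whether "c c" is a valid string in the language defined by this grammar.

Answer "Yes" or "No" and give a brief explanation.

Yes - a valid derivation exists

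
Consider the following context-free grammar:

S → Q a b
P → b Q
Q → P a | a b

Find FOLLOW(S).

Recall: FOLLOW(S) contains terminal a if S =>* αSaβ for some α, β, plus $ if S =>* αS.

We compute FOLLOW(S) using the standard algorithm.
FOLLOW(S) starts with {$}.
FIRST(P) = {b}
FIRST(Q) = {a, b}
FIRST(S) = {a, b}
FOLLOW(P) = {a}
FOLLOW(Q) = {a}
FOLLOW(S) = {$}
Therefore, FOLLOW(S) = {$}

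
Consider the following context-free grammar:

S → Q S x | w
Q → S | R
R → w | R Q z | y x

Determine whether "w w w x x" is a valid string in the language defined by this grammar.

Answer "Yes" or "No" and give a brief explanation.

Yes - a valid derivation exists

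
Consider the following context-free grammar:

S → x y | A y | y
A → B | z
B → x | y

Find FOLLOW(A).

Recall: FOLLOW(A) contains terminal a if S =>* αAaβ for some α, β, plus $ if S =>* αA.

We compute FOLLOW(A) using the standard algorithm.
FOLLOW(S) starts with {$}.
FIRST(A) = {x, y, z}
FIRST(B) = {x, y}
FIRST(S) = {x, y, z}
FOLLOW(A) = {y}
FOLLOW(B) = {y}
FOLLOW(S) = {$}
Therefore, FOLLOW(A) = {y}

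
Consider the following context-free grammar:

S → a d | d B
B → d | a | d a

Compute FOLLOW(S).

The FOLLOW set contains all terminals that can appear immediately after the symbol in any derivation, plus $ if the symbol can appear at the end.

We compute FOLLOW(S) using the standard algorithm.
FOLLOW(S) starts with {$}.
FIRST(B) = {a, d}
FIRST(S) = {a, d}
FOLLOW(B) = {$}
FOLLOW(S) = {$}
Therefore, FOLLOW(S) = {$}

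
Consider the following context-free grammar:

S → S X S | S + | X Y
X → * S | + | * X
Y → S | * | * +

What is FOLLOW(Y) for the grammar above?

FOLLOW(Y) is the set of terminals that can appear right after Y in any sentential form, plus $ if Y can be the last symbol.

We compute FOLLOW(Y) using the standard algorithm.
FOLLOW(S) starts with {$}.
FIRST(S) = {*, +}
FIRST(X) = {*, +}
FIRST(Y) = {*, +}
FOLLOW(S) = {$, *, +}
FOLLOW(X) = {*, +}
FOLLOW(Y) = {$, *, +}
Therefore, FOLLOW(Y) = {$, *, +}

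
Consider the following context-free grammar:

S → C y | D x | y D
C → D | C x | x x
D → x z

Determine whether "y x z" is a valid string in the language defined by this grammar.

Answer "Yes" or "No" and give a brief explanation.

Yes - a valid derivation exists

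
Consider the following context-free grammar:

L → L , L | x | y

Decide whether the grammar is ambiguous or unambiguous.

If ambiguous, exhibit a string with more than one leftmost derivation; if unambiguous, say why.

Ambiguous - the string 'y , y , y , y' has two distinct leftmost derivations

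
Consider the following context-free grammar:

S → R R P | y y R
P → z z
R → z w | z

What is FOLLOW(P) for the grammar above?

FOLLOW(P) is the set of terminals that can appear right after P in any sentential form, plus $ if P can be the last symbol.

We compute FOLLOW(P) using the standard algorithm.
FOLLOW(S) starts with {$}.
FIRST(P) = {z}
FIRST(R) = {z}
FIRST(S) = {y, z}
FOLLOW(P) = {$}
FOLLOW(R) = {$, z}
FOLLOW(S) = {$}
Therefore, FOLLOW(P) = {$}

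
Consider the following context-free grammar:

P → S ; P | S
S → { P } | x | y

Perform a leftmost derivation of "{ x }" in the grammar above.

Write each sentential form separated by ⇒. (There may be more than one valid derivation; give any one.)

P ⇒ S ⇒ { P } ⇒ { S } ⇒ { x }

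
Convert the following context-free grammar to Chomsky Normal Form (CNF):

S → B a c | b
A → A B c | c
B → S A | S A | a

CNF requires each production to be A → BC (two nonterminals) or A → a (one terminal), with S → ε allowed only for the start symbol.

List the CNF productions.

TA → a; TC → c; S → b; A → c; B → a; S → B X0; X0 → TA TC; A → A X1; X1 → B TC; B → S A; B → S A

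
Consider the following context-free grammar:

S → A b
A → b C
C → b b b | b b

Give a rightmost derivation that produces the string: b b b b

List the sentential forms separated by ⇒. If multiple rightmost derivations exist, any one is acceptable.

S ⇒ A b ⇒ b C b ⇒ b b b b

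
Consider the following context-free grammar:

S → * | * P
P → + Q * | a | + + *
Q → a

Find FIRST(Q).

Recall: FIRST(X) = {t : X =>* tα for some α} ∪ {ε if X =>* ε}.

We compute FIRST(Q) using the standard algorithm.
FIRST(P) = {+, a}
FIRST(Q) = {a}
FIRST(S) = {*}
Therefore, FIRST(Q) = {a}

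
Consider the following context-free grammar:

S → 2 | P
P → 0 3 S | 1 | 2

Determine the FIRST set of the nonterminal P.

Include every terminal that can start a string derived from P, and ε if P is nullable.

We compute FIRST(P) using the standard algorithm.
FIRST(P) = {0, 1, 2}
FIRST(S) = {0, 1, 2}
Therefore, FIRST(P) = {0, 1, 2}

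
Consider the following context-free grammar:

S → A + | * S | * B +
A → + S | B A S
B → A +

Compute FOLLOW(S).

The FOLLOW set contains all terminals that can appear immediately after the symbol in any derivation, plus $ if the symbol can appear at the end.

We compute FOLLOW(S) using the standard algorithm.
FOLLOW(S) starts with {$}.
FIRST(A) = {+}
FIRST(B) = {+}
FIRST(S) = {*, +}
FOLLOW(A) = {*, +}
FOLLOW(B) = {+}
FOLLOW(S) = {$, *, +}
Therefore, FOLLOW(S) = {$, *, +}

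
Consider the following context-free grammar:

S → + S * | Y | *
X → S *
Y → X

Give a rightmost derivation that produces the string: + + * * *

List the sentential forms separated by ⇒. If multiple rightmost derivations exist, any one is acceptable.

S ⇒ + S * ⇒ + + S * * ⇒ + + * * *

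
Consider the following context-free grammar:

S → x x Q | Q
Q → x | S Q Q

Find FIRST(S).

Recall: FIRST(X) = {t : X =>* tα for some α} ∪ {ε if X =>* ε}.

We compute FIRST(S) using the standard algorithm.
FIRST(Q) = {x}
FIRST(S) = {x}
Therefore, FIRST(S) = {x}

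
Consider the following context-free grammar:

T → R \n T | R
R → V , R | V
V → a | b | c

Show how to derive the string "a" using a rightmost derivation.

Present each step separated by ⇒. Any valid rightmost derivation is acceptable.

T ⇒ R ⇒ V ⇒ a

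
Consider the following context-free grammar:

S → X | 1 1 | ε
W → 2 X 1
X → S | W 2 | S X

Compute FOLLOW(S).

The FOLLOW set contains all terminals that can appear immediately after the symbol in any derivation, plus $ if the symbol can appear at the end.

We compute FOLLOW(S) using the standard algorithm.
FOLLOW(S) starts with {$}.
FIRST(S) = {1, 2, ε}
FIRST(W) = {2}
FIRST(X) = {1, 2, ε}
FOLLOW(S) = {$, 1, 2}
FOLLOW(W) = {2}
FOLLOW(X) = {$, 1, 2}
Therefore, FOLLOW(S) = {$, 1, 2}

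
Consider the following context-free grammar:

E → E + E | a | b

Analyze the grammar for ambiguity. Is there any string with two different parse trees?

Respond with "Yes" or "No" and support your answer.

Yes - the string 'a + a + a + b + b' has two distinct parse trees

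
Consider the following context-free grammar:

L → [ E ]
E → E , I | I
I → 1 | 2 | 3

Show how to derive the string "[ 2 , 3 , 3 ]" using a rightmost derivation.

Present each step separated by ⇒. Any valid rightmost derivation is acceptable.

L ⇒ [ E ] ⇒ [ E , I ] ⇒ [ E , 3 ] ⇒ [ E , I , 3 ] ⇒ [ E , 3 , 3 ] ⇒ [ I , 3 , 3 ] ⇒ [ 2 , 3 , 3 ]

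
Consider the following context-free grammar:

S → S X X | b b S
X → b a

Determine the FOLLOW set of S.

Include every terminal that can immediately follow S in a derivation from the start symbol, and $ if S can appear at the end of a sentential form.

We compute FOLLOW(S) using the standard algorithm.
FOLLOW(S) starts with {$}.
FIRST(S) = {b}
FIRST(X) = {b}
FOLLOW(S) = {$, b}
FOLLOW(X) = {$, b}
Therefore, FOLLOW(S) = {$, b}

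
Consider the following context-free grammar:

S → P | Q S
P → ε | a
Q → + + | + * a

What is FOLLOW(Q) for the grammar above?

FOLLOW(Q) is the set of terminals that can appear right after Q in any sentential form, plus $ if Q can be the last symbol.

We compute FOLLOW(Q) using the standard algorithm.
FOLLOW(S) starts with {$}.
FIRST(P) = {a, ε}
FIRST(Q) = {+}
FIRST(S) = {+, a, ε}
FOLLOW(P) = {$}
FOLLOW(Q) = {$, +, a}
FOLLOW(S) = {$}
Therefore, FOLLOW(Q) = {$, +, a}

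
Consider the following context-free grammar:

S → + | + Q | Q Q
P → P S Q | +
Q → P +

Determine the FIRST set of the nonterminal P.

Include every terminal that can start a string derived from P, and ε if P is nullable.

We compute FIRST(P) using the standard algorithm.
FIRST(P) = {+}
FIRST(Q) = {+}
FIRST(S) = {+}
Therefore, FIRST(P) = {+}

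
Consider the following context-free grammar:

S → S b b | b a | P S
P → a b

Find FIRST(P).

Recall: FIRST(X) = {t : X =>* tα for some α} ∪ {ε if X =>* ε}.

We compute FIRST(P) using the standard algorithm.
FIRST(P) = {a}
FIRST(S) = {a, b}
Therefore, FIRST(P) = {a}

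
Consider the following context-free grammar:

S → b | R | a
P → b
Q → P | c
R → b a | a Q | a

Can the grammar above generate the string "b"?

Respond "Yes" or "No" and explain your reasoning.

Yes - a valid derivation exists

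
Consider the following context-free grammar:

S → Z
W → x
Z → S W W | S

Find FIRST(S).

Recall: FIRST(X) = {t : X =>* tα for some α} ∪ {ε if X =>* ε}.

We compute FIRST(S) using the standard algorithm.
FIRST(S) = {}
FIRST(W) = {x}
FIRST(Z) = {}
Therefore, FIRST(S) = {}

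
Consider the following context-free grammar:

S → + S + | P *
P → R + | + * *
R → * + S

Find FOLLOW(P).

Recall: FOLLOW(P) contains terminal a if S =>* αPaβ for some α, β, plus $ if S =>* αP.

We compute FOLLOW(P) using the standard algorithm.
FOLLOW(S) starts with {$}.
FIRST(P) = {*, +}
FIRST(R) = {*}
FIRST(S) = {*, +}
FOLLOW(P) = {*}
FOLLOW(R) = {+}
FOLLOW(S) = {$, +}
Therefore, FOLLOW(P) = {*}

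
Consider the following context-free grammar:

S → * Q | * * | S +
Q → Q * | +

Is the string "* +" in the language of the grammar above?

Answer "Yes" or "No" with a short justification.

Yes - a valid derivation exists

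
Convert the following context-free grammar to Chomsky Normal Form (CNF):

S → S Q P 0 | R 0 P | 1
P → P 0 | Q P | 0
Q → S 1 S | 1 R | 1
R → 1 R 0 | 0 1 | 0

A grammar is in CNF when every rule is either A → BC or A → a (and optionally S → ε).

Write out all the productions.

T0 → 0; S → 1; P → 0; T1 → 1; Q → 1; R → 0; S → S X0; X0 → Q X1; X1 → P T0; S → R X2; X2 → T0 P; P → P T0; P → Q P; Q → S X3; X3 → T1 S; Q → T1 R; R → T1 X4; X4 → R T0; R → T0 T1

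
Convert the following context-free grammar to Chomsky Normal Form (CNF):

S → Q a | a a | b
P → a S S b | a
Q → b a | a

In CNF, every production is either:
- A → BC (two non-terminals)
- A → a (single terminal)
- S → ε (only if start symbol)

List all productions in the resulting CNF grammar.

TA → a; S → b; TB → b; P → a; Q → a; S → Q TA; S → TA TA; P → TA X0; X0 → S X1; X1 → S TB; Q → TB TA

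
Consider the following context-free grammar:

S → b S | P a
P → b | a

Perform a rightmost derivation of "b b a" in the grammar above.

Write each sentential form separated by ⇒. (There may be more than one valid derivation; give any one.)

S ⇒ b S ⇒ b P a ⇒ b b a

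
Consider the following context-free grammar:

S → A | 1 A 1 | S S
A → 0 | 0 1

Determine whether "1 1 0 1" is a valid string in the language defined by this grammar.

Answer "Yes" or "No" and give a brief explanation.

No - no valid derivation exists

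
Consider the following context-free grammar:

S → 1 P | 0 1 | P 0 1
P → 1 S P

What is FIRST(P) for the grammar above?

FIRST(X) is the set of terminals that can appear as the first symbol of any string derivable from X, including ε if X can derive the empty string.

We compute FIRST(P) using the standard algorithm.
FIRST(P) = {1}
FIRST(S) = {0, 1}
Therefore, FIRST(P) = {1}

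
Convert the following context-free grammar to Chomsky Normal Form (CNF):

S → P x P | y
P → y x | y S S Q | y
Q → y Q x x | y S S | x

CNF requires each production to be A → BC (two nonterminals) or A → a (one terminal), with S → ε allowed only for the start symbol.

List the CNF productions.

TX → x; S → y; TY → y; P → y; Q → x; S → P X0; X0 → TX P; P → TY TX; P → TY X1; X1 → S X2; X2 → S Q; Q → TY X3; X3 → Q X4; X4 → TX TX; Q → TY X5; X5 → S S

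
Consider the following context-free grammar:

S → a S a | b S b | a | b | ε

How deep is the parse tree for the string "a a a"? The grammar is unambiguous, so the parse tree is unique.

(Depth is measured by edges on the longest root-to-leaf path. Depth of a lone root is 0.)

2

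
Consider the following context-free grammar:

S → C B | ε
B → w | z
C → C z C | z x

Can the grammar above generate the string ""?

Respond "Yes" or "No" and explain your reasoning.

Yes - a valid derivation exists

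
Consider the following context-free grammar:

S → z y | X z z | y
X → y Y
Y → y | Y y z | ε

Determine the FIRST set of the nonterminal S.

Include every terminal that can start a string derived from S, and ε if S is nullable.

We compute FIRST(S) using the standard algorithm.
FIRST(S) = {y, z}
FIRST(X) = {y}
FIRST(Y) = {y, ε}
Therefore, FIRST(S) = {y, z}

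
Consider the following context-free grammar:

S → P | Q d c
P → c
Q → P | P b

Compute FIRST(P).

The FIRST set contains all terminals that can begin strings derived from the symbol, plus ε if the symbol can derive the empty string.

We compute FIRST(P) using the standard algorithm.
FIRST(P) = {c}
FIRST(Q) = {c}
FIRST(S) = {c}
Therefore, FIRST(P) = {c}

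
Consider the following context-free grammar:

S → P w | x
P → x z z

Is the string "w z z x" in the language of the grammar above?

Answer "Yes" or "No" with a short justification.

No - no valid derivation exists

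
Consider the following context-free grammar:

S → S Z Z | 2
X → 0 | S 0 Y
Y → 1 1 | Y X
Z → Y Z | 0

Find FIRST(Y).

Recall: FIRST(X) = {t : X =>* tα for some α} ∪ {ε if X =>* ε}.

We compute FIRST(Y) using the standard algorithm.
FIRST(S) = {2}
FIRST(X) = {0, 2}
FIRST(Y) = {1}
FIRST(Z) = {0, 1}
Therefore, FIRST(Y) = {1}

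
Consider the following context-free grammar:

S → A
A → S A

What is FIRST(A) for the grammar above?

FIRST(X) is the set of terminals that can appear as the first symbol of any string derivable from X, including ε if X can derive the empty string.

We compute FIRST(A) using the standard algorithm.
FIRST(A) = {}
FIRST(S) = {}
Therefore, FIRST(A) = {}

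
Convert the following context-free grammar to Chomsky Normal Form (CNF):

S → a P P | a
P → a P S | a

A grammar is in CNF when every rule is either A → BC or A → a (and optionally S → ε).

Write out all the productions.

TA → a; S → a; P → a; S → TA X0; X0 → P P; P → TA X1; X1 → P S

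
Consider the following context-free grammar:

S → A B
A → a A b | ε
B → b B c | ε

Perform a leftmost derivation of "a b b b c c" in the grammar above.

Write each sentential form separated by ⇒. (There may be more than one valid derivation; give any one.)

S ⇒ A B ⇒ a A b B ⇒ a b B ⇒ a b b B c ⇒ a b b b B c c ⇒ a b b b c c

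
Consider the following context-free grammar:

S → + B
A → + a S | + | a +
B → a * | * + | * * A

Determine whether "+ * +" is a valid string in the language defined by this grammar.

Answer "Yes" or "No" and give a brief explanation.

Yes - a valid derivation exists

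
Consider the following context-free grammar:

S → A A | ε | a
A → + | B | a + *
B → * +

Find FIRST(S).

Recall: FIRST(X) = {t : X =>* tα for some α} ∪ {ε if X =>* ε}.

We compute FIRST(S) using the standard algorithm.
FIRST(A) = {*, +, a}
FIRST(B) = {*}
FIRST(S) = {*, +, a, ε}
Therefore, FIRST(S) = {*, +, a, ε}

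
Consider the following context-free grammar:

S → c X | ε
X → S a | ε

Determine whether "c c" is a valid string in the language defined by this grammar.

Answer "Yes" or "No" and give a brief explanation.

No - no valid derivation exists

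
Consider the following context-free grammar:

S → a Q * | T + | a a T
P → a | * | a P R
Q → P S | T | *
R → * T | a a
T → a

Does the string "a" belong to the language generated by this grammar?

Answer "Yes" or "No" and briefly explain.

No - no valid derivation exists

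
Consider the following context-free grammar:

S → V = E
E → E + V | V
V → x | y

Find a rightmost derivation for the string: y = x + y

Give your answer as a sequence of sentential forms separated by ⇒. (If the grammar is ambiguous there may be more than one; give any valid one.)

S ⇒ V = E ⇒ V = E + V ⇒ V = E + y ⇒ V = V + y ⇒ V = x + y ⇒ y = x + y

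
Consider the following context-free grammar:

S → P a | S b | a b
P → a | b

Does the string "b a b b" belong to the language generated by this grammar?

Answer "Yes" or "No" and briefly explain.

Yes - a valid derivation exists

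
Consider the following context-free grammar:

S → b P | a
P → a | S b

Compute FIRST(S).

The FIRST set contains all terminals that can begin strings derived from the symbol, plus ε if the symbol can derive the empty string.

We compute FIRST(S) using the standard algorithm.
FIRST(P) = {a, b}
FIRST(S) = {a, b}
Therefore, FIRST(S) = {a, b}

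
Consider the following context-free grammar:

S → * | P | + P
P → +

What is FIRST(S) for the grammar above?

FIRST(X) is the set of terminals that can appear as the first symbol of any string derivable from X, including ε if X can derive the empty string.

We compute FIRST(S) using the standard algorithm.
FIRST(P) = {+}
FIRST(S) = {*, +}
Therefore, FIRST(S) = {*, +}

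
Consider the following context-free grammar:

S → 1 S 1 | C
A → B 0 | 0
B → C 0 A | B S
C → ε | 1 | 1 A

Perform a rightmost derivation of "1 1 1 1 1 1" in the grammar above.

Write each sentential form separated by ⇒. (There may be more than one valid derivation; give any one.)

S ⇒ 1 S 1 ⇒ 1 1 S 1 1 ⇒ 1 1 1 S 1 1 1 ⇒ 1 1 1 C 1 1 1 ⇒ 1 1 1 1 1 1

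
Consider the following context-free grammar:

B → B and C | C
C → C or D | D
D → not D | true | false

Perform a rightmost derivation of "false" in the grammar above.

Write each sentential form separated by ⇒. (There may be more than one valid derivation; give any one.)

B ⇒ C ⇒ D ⇒ false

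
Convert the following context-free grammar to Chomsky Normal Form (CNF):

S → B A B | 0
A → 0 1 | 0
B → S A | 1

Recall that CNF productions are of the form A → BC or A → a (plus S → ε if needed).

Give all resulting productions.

S → 0; T0 → 0; T1 → 1; A → 0; B → 1; S → B X0; X0 → A B; A → T0 T1; B → S A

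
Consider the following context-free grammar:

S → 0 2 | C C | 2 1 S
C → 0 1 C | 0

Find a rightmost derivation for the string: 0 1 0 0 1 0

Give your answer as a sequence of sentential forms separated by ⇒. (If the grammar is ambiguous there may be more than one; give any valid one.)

S ⇒ C C ⇒ C 0 1 C ⇒ C 0 1 0 ⇒ 0 1 C 0 1 0 ⇒ 0 1 0 0 1 0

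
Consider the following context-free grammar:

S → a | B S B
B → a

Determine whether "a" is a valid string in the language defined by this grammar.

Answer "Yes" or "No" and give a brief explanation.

Yes - a valid derivation exists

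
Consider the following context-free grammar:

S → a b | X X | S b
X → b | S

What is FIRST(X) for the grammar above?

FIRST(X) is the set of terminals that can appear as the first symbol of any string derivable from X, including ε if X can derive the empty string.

We compute FIRST(X) using the standard algorithm.
FIRST(S) = {a, b}
FIRST(X) = {a, b}
Therefore, FIRST(X) = {a, b}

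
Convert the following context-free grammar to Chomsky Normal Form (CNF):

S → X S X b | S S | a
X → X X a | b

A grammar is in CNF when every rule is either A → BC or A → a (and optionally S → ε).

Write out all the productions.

TB → b; S → a; TA → a; X → b; S → X X0; X0 → S X1; X1 → X TB; S → S S; X → X X2; X2 → X TA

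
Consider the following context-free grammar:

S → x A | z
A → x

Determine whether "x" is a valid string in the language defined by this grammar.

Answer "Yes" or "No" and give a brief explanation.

No - no valid derivation exists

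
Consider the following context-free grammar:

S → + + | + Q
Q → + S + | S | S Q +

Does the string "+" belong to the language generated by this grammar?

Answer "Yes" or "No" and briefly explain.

No - no valid derivation exists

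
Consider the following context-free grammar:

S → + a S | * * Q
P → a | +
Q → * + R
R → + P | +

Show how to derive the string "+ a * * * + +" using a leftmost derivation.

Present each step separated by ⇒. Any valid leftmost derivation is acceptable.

S ⇒ + a S ⇒ + a * * Q ⇒ + a * * * + R ⇒ + a * * * + +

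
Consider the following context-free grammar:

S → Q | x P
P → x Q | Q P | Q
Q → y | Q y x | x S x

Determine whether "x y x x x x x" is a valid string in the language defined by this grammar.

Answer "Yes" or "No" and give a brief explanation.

No - no valid derivation exists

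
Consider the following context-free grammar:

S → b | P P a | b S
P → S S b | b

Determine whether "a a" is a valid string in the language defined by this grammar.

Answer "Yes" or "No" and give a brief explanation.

No - no valid derivation exists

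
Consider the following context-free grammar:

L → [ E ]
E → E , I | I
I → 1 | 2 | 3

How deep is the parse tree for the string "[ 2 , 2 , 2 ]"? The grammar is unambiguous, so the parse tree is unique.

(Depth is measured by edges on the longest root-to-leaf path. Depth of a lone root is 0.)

5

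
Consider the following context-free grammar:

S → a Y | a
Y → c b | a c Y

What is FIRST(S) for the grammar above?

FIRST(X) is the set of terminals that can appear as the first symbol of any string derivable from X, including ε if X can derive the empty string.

We compute FIRST(S) using the standard algorithm.
FIRST(S) = {a}
FIRST(Y) = {a, c}
Therefore, FIRST(S) = {a}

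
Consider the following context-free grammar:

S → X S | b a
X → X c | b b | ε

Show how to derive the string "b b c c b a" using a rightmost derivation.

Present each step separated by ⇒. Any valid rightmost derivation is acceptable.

S ⇒ X S ⇒ X b a ⇒ X c b a ⇒ X c c b a ⇒ b b c c b a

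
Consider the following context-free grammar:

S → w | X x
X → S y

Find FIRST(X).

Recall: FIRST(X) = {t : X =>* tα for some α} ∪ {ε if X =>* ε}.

We compute FIRST(X) using the standard algorithm.
FIRST(S) = {w}
FIRST(X) = {w}
Therefore, FIRST(X) = {w}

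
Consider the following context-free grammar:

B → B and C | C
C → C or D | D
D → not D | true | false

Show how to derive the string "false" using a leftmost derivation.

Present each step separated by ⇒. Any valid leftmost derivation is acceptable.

B ⇒ C ⇒ D ⇒ false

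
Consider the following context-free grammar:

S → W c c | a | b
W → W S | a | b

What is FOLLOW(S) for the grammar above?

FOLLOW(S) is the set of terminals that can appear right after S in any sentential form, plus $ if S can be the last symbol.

We compute FOLLOW(S) using the standard algorithm.
FOLLOW(S) starts with {$}.
FIRST(S) = {a, b}
FIRST(W) = {a, b}
FOLLOW(S) = {$, a, b, c}
FOLLOW(W) = {a, b, c}
Therefore, FOLLOW(S) = {$, a, b, c}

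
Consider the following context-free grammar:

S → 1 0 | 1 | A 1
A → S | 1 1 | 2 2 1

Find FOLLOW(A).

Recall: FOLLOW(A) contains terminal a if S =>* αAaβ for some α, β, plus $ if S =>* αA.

We compute FOLLOW(A) using the standard algorithm.
FOLLOW(S) starts with {$}.
FIRST(A) = {1, 2}
FIRST(S) = {1, 2}
FOLLOW(A) = {1}
FOLLOW(S) = {$, 1}
Therefore, FOLLOW(A) = {1}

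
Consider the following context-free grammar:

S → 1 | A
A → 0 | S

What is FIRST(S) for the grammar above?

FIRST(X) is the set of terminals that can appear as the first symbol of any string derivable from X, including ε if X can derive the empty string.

We compute FIRST(S) using the standard algorithm.
FIRST(A) = {0, 1}
FIRST(S) = {0, 1}
Therefore, FIRST(S) = {0, 1}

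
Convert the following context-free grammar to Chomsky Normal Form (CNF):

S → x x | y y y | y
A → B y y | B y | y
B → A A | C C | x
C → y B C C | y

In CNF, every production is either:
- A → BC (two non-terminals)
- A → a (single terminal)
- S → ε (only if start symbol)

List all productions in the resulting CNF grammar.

TX → x; TY → y; S → y; A → y; B → x; C → y; S → TX TX; S → TY X0; X0 → TY TY; A → B X1; X1 → TY TY; A → B TY; B → A A; B → C C; C → TY X2; X2 → B X3; X3 → C C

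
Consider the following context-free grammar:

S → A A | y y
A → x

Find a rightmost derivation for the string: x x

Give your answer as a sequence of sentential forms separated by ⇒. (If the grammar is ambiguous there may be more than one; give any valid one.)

S ⇒ A A ⇒ A x ⇒ x x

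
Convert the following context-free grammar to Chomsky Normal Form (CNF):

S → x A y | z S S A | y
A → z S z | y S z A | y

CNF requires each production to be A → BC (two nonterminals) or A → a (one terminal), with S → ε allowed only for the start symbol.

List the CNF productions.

TX → x; TY → y; TZ → z; S → y; A → y; S → TX X0; X0 → A TY; S → TZ X1; X1 → S X2; X2 → S A; A → TZ X3; X3 → S TZ; A → TY X4; X4 → S X5; X5 → TZ A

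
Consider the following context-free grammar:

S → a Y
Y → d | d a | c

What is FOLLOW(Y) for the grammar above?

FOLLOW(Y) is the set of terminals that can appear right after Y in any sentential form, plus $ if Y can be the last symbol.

We compute FOLLOW(Y) using the standard algorithm.
FOLLOW(S) starts with {$}.
FIRST(S) = {a}
FIRST(Y) = {c, d}
FOLLOW(S) = {$}
FOLLOW(Y) = {$}
Therefore, FOLLOW(Y) = {$}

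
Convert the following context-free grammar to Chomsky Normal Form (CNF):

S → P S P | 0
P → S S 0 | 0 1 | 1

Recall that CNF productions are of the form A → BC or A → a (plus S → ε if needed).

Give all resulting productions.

S → 0; T0 → 0; T1 → 1; P → 1; S → P X0; X0 → S P; P → S X1; X1 → S T0; P → T0 T1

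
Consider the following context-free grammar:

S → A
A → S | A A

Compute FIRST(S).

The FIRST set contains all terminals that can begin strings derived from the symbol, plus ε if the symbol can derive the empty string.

We compute FIRST(S) using the standard algorithm.
FIRST(A) = {}
FIRST(S) = {}
Therefore, FIRST(S) = {}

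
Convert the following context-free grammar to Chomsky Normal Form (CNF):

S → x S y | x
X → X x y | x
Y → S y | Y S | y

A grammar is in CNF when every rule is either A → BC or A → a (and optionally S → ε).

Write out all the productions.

TX → x; TY → y; S → x; X → x; Y → y; S → TX X0; X0 → S TY; X → X X1; X1 → TX TY; Y → S TY; Y → Y S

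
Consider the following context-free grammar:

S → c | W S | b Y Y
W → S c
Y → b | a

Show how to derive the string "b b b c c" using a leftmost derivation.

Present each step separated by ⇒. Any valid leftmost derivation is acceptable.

S ⇒ W S ⇒ S c S ⇒ b Y Y c S ⇒ b b Y c S ⇒ b b b c S ⇒ b b b c c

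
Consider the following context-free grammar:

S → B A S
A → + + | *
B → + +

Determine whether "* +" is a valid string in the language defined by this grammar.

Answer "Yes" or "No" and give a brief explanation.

No - no valid derivation exists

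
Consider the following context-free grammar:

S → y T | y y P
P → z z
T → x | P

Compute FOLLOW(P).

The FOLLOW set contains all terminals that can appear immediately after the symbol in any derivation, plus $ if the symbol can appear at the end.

We compute FOLLOW(P) using the standard algorithm.
FOLLOW(S) starts with {$}.
FIRST(P) = {z}
FIRST(S) = {y}
FIRST(T) = {x, z}
FOLLOW(P) = {$}
FOLLOW(S) = {$}
FOLLOW(T) = {$}
Therefore, FOLLOW(P) = {$}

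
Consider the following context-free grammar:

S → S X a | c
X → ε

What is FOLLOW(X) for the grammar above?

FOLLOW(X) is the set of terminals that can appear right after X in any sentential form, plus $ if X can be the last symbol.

We compute FOLLOW(X) using the standard algorithm.
FOLLOW(S) starts with {$}.
FIRST(S) = {c}
FIRST(X) = {ε}
FOLLOW(S) = {$, a}
FOLLOW(X) = {a}
Therefore, FOLLOW(X) = {a}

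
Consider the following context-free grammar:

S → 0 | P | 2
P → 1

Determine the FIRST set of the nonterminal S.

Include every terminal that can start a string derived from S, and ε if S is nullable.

We compute FIRST(S) using the standard algorithm.
FIRST(P) = {1}
FIRST(S) = {0, 1, 2}
Therefore, FIRST(S) = {0, 1, 2}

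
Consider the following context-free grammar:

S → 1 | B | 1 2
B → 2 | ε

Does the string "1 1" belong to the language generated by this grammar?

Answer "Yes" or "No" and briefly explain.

No - no valid derivation exists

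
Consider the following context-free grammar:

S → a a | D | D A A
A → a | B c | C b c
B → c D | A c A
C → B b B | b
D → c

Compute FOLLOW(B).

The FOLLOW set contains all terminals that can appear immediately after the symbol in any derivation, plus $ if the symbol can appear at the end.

We compute FOLLOW(B) using the standard algorithm.
FOLLOW(S) starts with {$}.
FIRST(A) = {a, b, c}
FIRST(B) = {a, b, c}
FIRST(C) = {a, b, c}
FIRST(D) = {c}
FIRST(S) = {a, c}
FOLLOW(A) = {$, a, b, c}
FOLLOW(B) = {b, c}
FOLLOW(C) = {b}
FOLLOW(D) = {$, a, b, c}
FOLLOW(S) = {$}
Therefore, FOLLOW(B) = {b, c}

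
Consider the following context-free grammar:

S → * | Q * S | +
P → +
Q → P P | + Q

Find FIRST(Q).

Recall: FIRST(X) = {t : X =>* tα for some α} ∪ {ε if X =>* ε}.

We compute FIRST(Q) using the standard algorithm.
FIRST(P) = {+}
FIRST(Q) = {+}
FIRST(S) = {*, +}
Therefore, FIRST(Q) = {+}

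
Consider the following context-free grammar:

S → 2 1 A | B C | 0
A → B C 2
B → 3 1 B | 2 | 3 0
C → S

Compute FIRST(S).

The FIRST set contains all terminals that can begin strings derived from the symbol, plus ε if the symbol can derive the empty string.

We compute FIRST(S) using the standard algorithm.
FIRST(A) = {2, 3}
FIRST(B) = {2, 3}
FIRST(C) = {0, 2, 3}
FIRST(S) = {0, 2, 3}
Therefore, FIRST(S) = {0, 2, 3}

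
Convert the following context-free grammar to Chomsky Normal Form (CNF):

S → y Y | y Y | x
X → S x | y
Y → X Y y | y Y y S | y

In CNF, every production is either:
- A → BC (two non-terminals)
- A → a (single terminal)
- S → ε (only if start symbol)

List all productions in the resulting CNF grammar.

TY → y; S → x; TX → x; X → y; Y → y; S → TY Y; S → TY Y; X → S TX; Y → X X0; X0 → Y TY; Y → TY X1; X1 → Y X2; X2 → TY S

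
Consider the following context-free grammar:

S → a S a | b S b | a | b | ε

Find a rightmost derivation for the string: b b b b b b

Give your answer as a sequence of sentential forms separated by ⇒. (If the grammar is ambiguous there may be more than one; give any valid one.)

S ⇒ b S b ⇒ b b S b b ⇒ b b b S b b b ⇒ b b b b b b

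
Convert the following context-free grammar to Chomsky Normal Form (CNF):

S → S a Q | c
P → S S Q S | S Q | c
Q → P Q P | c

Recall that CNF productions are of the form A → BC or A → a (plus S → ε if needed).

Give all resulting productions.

TA → a; S → c; P → c; Q → c; S → S X0; X0 → TA Q; P → S X1; X1 → S X2; X2 → Q S; P → S Q; Q → P X3; X3 → Q P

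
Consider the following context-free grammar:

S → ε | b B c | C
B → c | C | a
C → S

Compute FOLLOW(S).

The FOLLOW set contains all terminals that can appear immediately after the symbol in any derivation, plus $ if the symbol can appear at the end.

We compute FOLLOW(S) using the standard algorithm.
FOLLOW(S) starts with {$}.
FIRST(B) = {a, b, c, ε}
FIRST(C) = {b, ε}
FIRST(S) = {b, ε}
FOLLOW(B) = {c}
FOLLOW(C) = {$, c}
FOLLOW(S) = {$, c}
Therefore, FOLLOW(S) = {$, c}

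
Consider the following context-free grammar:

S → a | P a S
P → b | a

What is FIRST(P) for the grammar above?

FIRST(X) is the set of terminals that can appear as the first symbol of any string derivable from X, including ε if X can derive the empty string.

We compute FIRST(P) using the standard algorithm.
FIRST(P) = {a, b}
FIRST(S) = {a, b}
Therefore, FIRST(P) = {a, b}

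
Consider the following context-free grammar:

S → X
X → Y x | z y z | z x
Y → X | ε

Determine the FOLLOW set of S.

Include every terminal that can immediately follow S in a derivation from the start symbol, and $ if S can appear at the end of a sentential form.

We compute FOLLOW(S) using the standard algorithm.
FOLLOW(S) starts with {$}.
FIRST(S) = {x, z}
FIRST(X) = {x, z}
FIRST(Y) = {x, z, ε}
FOLLOW(S) = {$}
FOLLOW(X) = {$, x}
FOLLOW(Y) = {x}
Therefore, FOLLOW(S) = {$}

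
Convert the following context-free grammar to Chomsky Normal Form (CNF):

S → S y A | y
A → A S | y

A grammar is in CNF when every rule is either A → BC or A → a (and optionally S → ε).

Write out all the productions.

TY → y; S → y; A → y; S → S X0; X0 → TY A; A → A S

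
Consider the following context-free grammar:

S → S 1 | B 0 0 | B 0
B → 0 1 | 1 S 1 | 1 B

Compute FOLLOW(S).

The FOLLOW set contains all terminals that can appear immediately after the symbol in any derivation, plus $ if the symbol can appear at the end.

We compute FOLLOW(S) using the standard algorithm.
FOLLOW(S) starts with {$}.
FIRST(B) = {0, 1}
FIRST(S) = {0, 1}
FOLLOW(B) = {0}
FOLLOW(S) = {$, 1}
Therefore, FOLLOW(S) = {$, 1}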